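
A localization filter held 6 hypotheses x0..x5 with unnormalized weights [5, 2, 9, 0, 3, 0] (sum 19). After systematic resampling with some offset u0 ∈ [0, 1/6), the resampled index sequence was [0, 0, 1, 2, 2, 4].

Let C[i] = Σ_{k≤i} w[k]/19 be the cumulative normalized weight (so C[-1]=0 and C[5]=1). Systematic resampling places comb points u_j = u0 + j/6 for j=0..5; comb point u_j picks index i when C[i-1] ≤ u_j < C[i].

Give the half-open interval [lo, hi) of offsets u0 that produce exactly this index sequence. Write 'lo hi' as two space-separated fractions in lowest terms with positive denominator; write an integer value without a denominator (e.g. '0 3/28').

C = [5/19, 7/19, 16/19, 16/19, 1, 1]
j=0 picked index 0: u0 ∈ [0, 5/19)
j=1 picked index 0: u0 ∈ [-1/6, 11/114)
j=2 picked index 1: u0 ∈ [-4/57, 2/57)
j=3 picked index 2: u0 ∈ [-5/38, 13/38)
j=4 picked index 2: u0 ∈ [-17/57, 10/57)
j=5 picked index 4: u0 ∈ [1/114, 1/6)
intersection: [1/114, 2/57)

1/114 2/57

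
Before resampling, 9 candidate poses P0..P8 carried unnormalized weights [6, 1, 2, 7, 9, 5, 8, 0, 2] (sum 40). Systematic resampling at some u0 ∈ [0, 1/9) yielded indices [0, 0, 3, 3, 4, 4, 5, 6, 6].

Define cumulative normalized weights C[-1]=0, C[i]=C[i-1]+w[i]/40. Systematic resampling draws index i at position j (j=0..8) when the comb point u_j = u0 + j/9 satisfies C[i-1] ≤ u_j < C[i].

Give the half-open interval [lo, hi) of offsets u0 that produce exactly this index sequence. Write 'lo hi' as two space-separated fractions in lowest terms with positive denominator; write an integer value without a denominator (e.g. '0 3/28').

1/360 7/180

C = [3/20, 7/40, 9/40, 2/5, 5/8, 3/4, 19/20, 19/20, 1]
j=0 picked index 0: u0 ∈ [0, 3/20)
j=1 picked index 0: u0 ∈ [-1/9, 7/180)
j=2 picked index 3: u0 ∈ [1/360, 8/45)
j=3 picked index 3: u0 ∈ [-13/120, 1/15)
j=4 picked index 4: u0 ∈ [-2/45, 13/72)
j=5 picked index 4: u0 ∈ [-7/45, 5/72)
j=6 picked index 5: u0 ∈ [-1/24, 1/12)
j=7 picked index 6: u0 ∈ [-1/36, 31/180)
j=8 picked index 6: u0 ∈ [-5/36, 11/180)
intersection: [1/360, 7/180)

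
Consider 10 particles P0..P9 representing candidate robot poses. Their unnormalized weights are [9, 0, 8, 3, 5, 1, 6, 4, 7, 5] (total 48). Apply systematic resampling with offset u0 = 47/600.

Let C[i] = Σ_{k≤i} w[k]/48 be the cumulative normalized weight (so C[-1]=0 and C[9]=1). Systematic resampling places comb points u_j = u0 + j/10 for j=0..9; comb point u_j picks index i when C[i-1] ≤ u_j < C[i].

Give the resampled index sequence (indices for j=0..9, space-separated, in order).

C = [3/16, 3/16, 17/48, 5/12, 25/48, 13/24, 2/3, 3/4, 43/48, 1]
j=0: u_0=47/600 ∈ [0, 3/16) → index 0
j=1: u_1=107/600 ∈ [0, 3/16) → index 0
j=2: u_2=167/600 ∈ [3/16, 17/48) → index 2
j=3: u_3=227/600 ∈ [17/48, 5/12) → index 3
j=4: u_4=287/600 ∈ [5/12, 25/48) → index 4
j=5: u_5=347/600 ∈ [13/24, 2/3) → index 6
j=6: u_6=407/600 ∈ [2/3, 3/4) → index 7
j=7: u_7=467/600 ∈ [3/4, 43/48) → index 8
j=8: u_8=527/600 ∈ [3/4, 43/48) → index 8
j=9: u_9=587/600 ∈ [43/48, 1) → index 9

0 0 2 3 4 6 7 8 8 9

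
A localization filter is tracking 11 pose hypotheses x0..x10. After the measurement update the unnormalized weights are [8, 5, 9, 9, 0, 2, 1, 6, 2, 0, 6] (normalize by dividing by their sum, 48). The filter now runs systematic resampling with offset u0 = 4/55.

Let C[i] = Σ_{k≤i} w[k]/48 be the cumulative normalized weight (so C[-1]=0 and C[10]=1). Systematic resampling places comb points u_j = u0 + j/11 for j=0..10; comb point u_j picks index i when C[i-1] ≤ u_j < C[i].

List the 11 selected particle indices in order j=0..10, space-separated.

C = [1/6, 13/48, 11/24, 31/48, 31/48, 11/16, 17/24, 5/6, 7/8, 7/8, 1]
j=0: u_0=4/55 ∈ [0, 1/6) → index 0
j=1: u_1=9/55 ∈ [0, 1/6) → index 0
j=2: u_2=14/55 ∈ [1/6, 13/48) → index 1
j=3: u_3=19/55 ∈ [13/48, 11/24) → index 2
j=4: u_4=24/55 ∈ [13/48, 11/24) → index 2
j=5: u_5=29/55 ∈ [11/24, 31/48) → index 3
j=6: u_6=34/55 ∈ [11/24, 31/48) → index 3
j=7: u_7=39/55 ∈ [17/24, 5/6) → index 7
j=8: u_8=4/5 ∈ [17/24, 5/6) → index 7
j=9: u_9=49/55 ∈ [7/8, 1) → index 10
j=10: u_10=54/55 ∈ [7/8, 1) → index 10

0 0 1 2 2 3 3 7 7 10 10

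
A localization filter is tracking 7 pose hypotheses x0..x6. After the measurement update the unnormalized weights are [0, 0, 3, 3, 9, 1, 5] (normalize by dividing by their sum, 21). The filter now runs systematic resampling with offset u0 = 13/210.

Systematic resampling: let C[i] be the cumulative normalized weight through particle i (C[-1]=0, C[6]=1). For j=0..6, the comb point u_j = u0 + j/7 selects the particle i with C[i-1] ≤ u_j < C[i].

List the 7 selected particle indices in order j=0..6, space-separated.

C = [0, 0, 1/7, 2/7, 5/7, 16/21, 1]
j=0: u_0=13/210 ∈ [0, 1/7) → index 2
j=1: u_1=43/210 ∈ [1/7, 2/7) → index 3
j=2: u_2=73/210 ∈ [2/7, 5/7) → index 4
j=3: u_3=103/210 ∈ [2/7, 5/7) → index 4
j=4: u_4=19/30 ∈ [2/7, 5/7) → index 4
j=5: u_5=163/210 ∈ [16/21, 1) → index 6
j=6: u_6=193/210 ∈ [16/21, 1) → index 6

2 3 4 4 4 6 6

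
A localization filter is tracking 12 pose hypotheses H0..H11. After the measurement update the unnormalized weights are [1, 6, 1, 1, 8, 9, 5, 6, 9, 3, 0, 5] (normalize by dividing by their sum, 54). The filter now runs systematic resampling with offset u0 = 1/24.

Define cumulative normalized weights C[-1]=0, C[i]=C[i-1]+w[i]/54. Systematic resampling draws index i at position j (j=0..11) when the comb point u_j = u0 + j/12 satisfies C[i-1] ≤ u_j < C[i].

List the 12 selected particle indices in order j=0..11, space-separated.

C = [1/54, 7/54, 4/27, 1/6, 17/54, 13/27, 31/54, 37/54, 23/27, 49/54, 49/54, 1]
j=0: u_0=1/24 ∈ [1/54, 7/54) → index 1
j=1: u_1=1/8 ∈ [1/54, 7/54) → index 1
j=2: u_2=5/24 ∈ [1/6, 17/54) → index 4
j=3: u_3=7/24 ∈ [1/6, 17/54) → index 4
j=4: u_4=3/8 ∈ [17/54, 13/27) → index 5
j=5: u_5=11/24 ∈ [17/54, 13/27) → index 5
j=6: u_6=13/24 ∈ [13/27, 31/54) → index 6
j=7: u_7=5/8 ∈ [31/54, 37/54) → index 7
j=8: u_8=17/24 ∈ [37/54, 23/27) → index 8
j=9: u_9=19/24 ∈ [37/54, 23/27) → index 8
j=10: u_10=7/8 ∈ [23/27, 49/54) → index 9
j=11: u_11=23/24 ∈ [49/54, 1) → index 11

1 1 4 4 5 5 6 7 8 8 9 11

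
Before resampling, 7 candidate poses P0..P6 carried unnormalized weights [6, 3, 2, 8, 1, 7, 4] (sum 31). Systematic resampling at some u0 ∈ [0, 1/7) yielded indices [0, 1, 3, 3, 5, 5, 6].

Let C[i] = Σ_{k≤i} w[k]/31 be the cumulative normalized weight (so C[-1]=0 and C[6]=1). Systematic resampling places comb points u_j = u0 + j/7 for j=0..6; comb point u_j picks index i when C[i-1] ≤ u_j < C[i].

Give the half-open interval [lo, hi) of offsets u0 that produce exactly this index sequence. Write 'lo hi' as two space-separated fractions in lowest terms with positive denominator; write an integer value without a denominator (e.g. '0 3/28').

C = [6/31, 9/31, 11/31, 19/31, 20/31, 27/31, 1]
j=0 picked index 0: u0 ∈ [0, 6/31)
j=1 picked index 1: u0 ∈ [11/217, 32/217)
j=2 picked index 3: u0 ∈ [15/217, 71/217)
j=3 picked index 3: u0 ∈ [-16/217, 40/217)
j=4 picked index 5: u0 ∈ [16/217, 65/217)
j=5 picked index 5: u0 ∈ [-15/217, 34/217)
j=6 picked index 6: u0 ∈ [3/217, 1/7)
intersection: [16/217, 1/7)

16/217 1/7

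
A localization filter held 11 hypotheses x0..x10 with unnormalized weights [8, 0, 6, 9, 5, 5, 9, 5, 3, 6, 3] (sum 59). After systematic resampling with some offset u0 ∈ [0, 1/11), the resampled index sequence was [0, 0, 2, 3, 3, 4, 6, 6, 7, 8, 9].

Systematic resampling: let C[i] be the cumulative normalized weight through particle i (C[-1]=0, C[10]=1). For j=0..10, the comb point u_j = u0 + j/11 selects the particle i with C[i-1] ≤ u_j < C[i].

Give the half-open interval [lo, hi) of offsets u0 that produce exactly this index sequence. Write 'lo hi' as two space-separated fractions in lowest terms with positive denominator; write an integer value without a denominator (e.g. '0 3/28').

9/649 13/649

C = [8/59, 8/59, 14/59, 23/59, 28/59, 33/59, 42/59, 47/59, 50/59, 56/59, 1]
j=0 picked index 0: u0 ∈ [0, 8/59)
j=1 picked index 0: u0 ∈ [-1/11, 29/649)
j=2 picked index 2: u0 ∈ [-30/649, 36/649)
j=3 picked index 3: u0 ∈ [-23/649, 76/649)
j=4 picked index 3: u0 ∈ [-82/649, 17/649)
j=5 picked index 4: u0 ∈ [-42/649, 13/649)
j=6 picked index 6: u0 ∈ [9/649, 108/649)
j=7 picked index 6: u0 ∈ [-50/649, 49/649)
j=8 picked index 7: u0 ∈ [-10/649, 45/649)
j=9 picked index 8: u0 ∈ [-14/649, 19/649)
j=10 picked index 9: u0 ∈ [-40/649, 26/649)
intersection: [9/649, 13/649)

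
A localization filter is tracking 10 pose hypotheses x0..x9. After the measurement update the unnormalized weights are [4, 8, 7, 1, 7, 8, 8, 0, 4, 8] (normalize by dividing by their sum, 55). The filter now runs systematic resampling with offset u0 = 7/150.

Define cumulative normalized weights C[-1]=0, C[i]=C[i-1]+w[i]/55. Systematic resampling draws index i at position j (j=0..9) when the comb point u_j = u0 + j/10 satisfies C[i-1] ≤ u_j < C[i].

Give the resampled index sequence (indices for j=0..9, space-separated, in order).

C = [4/55, 12/55, 19/55, 4/11, 27/55, 7/11, 43/55, 43/55, 47/55, 1]
j=0: u_0=7/150 ∈ [0, 4/55) → index 0
j=1: u_1=11/75 ∈ [4/55, 12/55) → index 1
j=2: u_2=37/150 ∈ [12/55, 19/55) → index 2
j=3: u_3=26/75 ∈ [19/55, 4/11) → index 3
j=4: u_4=67/150 ∈ [4/11, 27/55) → index 4
j=5: u_5=41/75 ∈ [27/55, 7/11) → index 5
j=6: u_6=97/150 ∈ [7/11, 43/55) → index 6
j=7: u_7=56/75 ∈ [7/11, 43/55) → index 6
j=8: u_8=127/150 ∈ [43/55, 47/55) → index 8
j=9: u_9=71/75 ∈ [47/55, 1) → index 9

0 1 2 3 4 5 6 6 8 9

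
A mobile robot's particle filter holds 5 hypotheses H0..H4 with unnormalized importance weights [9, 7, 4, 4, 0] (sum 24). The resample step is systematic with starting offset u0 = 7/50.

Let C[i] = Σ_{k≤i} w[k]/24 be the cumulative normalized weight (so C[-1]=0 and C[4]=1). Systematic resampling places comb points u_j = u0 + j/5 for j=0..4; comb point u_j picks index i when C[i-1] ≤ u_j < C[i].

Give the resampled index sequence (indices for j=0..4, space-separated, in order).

0 0 1 2 3

C = [3/8, 2/3, 5/6, 1, 1]
j=0: u_0=7/50 ∈ [0, 3/8) → index 0
j=1: u_1=17/50 ∈ [0, 3/8) → index 0
j=2: u_2=27/50 ∈ [3/8, 2/3) → index 1
j=3: u_3=37/50 ∈ [2/3, 5/6) → index 2
j=4: u_4=47/50 ∈ [5/6, 1) → index 3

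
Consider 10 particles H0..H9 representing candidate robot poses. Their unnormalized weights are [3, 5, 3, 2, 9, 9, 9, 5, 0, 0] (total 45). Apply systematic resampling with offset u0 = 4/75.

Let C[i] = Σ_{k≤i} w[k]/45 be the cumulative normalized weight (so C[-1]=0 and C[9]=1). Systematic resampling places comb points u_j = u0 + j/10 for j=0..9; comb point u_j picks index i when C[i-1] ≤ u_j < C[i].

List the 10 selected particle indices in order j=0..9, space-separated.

0 1 3 4 4 5 5 6 6 7

C = [1/15, 8/45, 11/45, 13/45, 22/45, 31/45, 8/9, 1, 1, 1]
j=0: u_0=4/75 ∈ [0, 1/15) → index 0
j=1: u_1=23/150 ∈ [1/15, 8/45) → index 1
j=2: u_2=19/75 ∈ [11/45, 13/45) → index 3
j=3: u_3=53/150 ∈ [13/45, 22/45) → index 4
j=4: u_4=34/75 ∈ [13/45, 22/45) → index 4
j=5: u_5=83/150 ∈ [22/45, 31/45) → index 5
j=6: u_6=49/75 ∈ [22/45, 31/45) → index 5
j=7: u_7=113/150 ∈ [31/45, 8/9) → index 6
j=8: u_8=64/75 ∈ [31/45, 8/9) → index 6
j=9: u_9=143/150 ∈ [8/9, 1) → index 7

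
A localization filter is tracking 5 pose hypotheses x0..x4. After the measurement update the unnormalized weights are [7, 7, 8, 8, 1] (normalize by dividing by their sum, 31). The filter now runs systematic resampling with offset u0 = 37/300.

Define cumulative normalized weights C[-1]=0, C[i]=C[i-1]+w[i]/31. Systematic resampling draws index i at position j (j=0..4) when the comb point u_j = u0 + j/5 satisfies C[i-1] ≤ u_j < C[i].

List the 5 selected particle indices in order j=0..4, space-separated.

0 1 2 3 3

C = [7/31, 14/31, 22/31, 30/31, 1]
j=0: u_0=37/300 ∈ [0, 7/31) → index 0
j=1: u_1=97/300 ∈ [7/31, 14/31) → index 1
j=2: u_2=157/300 ∈ [14/31, 22/31) → index 2
j=3: u_3=217/300 ∈ [22/31, 30/31) → index 3
j=4: u_4=277/300 ∈ [22/31, 30/31) → index 3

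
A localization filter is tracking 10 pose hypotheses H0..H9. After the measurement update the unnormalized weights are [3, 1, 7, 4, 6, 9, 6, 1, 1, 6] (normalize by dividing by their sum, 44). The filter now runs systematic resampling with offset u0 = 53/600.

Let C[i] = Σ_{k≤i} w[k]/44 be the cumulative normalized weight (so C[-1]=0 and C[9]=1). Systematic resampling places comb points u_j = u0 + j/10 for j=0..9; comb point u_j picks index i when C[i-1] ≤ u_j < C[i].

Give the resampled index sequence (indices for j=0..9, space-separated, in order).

C = [3/44, 1/11, 1/4, 15/44, 21/44, 15/22, 9/11, 37/44, 19/22, 1]
j=0: u_0=53/600 ∈ [3/44, 1/11) → index 1
j=1: u_1=113/600 ∈ [1/11, 1/4) → index 2
j=2: u_2=173/600 ∈ [1/4, 15/44) → index 3
j=3: u_3=233/600 ∈ [15/44, 21/44) → index 4
j=4: u_4=293/600 ∈ [21/44, 15/22) → index 5
j=5: u_5=353/600 ∈ [21/44, 15/22) → index 5
j=6: u_6=413/600 ∈ [15/22, 9/11) → index 6
j=7: u_7=473/600 ∈ [15/22, 9/11) → index 6
j=8: u_8=533/600 ∈ [19/22, 1) → index 9
j=9: u_9=593/600 ∈ [19/22, 1) → index 9

1 2 3 4 5 5 6 6 9 9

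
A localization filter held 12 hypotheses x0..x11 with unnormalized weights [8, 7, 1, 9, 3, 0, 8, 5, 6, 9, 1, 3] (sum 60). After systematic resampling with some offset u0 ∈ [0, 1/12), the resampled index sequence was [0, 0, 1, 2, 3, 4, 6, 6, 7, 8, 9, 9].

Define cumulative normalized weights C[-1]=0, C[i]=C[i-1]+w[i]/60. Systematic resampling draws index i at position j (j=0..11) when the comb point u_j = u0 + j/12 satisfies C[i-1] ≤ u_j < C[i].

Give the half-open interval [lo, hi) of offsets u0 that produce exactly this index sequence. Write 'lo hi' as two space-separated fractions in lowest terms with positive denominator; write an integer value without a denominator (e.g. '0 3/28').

C = [2/15, 1/4, 4/15, 5/12, 7/15, 7/15, 3/5, 41/60, 47/60, 14/15, 19/20, 1]
j=0 picked index 0: u0 ∈ [0, 2/15)
j=1 picked index 0: u0 ∈ [-1/12, 1/20)
j=2 picked index 1: u0 ∈ [-1/30, 1/12)
j=3 picked index 2: u0 ∈ [0, 1/60)
j=4 picked index 3: u0 ∈ [-1/15, 1/12)
j=5 picked index 4: u0 ∈ [0, 1/20)
j=6 picked index 6: u0 ∈ [-1/30, 1/10)
j=7 picked index 6: u0 ∈ [-7/60, 1/60)
j=8 picked index 7: u0 ∈ [-1/15, 1/60)
j=9 picked index 8: u0 ∈ [-1/15, 1/30)
j=10 picked index 9: u0 ∈ [-1/20, 1/10)
j=11 picked index 9: u0 ∈ [-2/15, 1/60)
intersection: [0, 1/60)

0 1/60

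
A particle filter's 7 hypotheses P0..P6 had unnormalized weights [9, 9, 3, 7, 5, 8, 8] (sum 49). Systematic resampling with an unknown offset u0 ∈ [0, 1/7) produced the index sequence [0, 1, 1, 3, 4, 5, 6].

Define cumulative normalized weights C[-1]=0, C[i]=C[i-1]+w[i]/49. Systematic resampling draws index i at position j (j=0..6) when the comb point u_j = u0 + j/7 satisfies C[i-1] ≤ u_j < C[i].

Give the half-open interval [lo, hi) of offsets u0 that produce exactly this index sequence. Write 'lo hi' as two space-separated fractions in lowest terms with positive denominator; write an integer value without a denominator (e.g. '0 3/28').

2/49 4/49

C = [9/49, 18/49, 3/7, 4/7, 33/49, 41/49, 1]
j=0 picked index 0: u0 ∈ [0, 9/49)
j=1 picked index 1: u0 ∈ [2/49, 11/49)
j=2 picked index 1: u0 ∈ [-5/49, 4/49)
j=3 picked index 3: u0 ∈ [0, 1/7)
j=4 picked index 4: u0 ∈ [0, 5/49)
j=5 picked index 5: u0 ∈ [-2/49, 6/49)
j=6 picked index 6: u0 ∈ [-1/49, 1/7)
intersection: [2/49, 4/49)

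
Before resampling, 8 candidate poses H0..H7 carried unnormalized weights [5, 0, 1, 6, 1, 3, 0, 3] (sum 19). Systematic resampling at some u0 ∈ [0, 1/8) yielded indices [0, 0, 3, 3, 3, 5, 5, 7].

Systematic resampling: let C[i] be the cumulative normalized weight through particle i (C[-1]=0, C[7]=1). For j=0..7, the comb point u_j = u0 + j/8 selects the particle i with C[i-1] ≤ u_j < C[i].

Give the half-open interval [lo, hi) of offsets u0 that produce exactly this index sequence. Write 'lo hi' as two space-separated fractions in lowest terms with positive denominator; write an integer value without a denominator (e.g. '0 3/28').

C = [5/19, 5/19, 6/19, 12/19, 13/19, 16/19, 16/19, 1]
j=0 picked index 0: u0 ∈ [0, 5/19)
j=1 picked index 0: u0 ∈ [-1/8, 21/152)
j=2 picked index 3: u0 ∈ [5/76, 29/76)
j=3 picked index 3: u0 ∈ [-9/152, 39/152)
j=4 picked index 3: u0 ∈ [-7/38, 5/38)
j=5 picked index 5: u0 ∈ [9/152, 33/152)
j=6 picked index 5: u0 ∈ [-5/76, 7/76)
j=7 picked index 7: u0 ∈ [-5/152, 1/8)
intersection: [5/76, 7/76)

5/76 7/76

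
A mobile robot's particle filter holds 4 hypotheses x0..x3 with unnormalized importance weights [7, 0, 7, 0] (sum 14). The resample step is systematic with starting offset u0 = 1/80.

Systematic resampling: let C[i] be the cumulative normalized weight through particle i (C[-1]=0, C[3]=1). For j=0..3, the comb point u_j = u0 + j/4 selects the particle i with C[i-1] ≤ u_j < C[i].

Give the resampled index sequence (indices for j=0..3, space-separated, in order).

C = [1/2, 1/2, 1, 1]
j=0: u_0=1/80 ∈ [0, 1/2) → index 0
j=1: u_1=21/80 ∈ [0, 1/2) → index 0
j=2: u_2=41/80 ∈ [1/2, 1) → index 2
j=3: u_3=61/80 ∈ [1/2, 1) → index 2

0 0 2 2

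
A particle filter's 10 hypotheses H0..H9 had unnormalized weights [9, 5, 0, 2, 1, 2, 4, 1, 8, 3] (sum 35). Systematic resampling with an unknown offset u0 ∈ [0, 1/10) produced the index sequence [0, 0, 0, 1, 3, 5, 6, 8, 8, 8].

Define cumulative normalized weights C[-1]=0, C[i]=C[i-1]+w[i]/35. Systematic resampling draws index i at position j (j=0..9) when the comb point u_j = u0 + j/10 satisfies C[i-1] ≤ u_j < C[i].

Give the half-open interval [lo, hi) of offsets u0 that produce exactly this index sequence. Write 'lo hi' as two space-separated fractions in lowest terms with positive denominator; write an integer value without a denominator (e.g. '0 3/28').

0 1/70

C = [9/35, 2/5, 2/5, 16/35, 17/35, 19/35, 23/35, 24/35, 32/35, 1]
j=0 picked index 0: u0 ∈ [0, 9/35)
j=1 picked index 0: u0 ∈ [-1/10, 11/70)
j=2 picked index 0: u0 ∈ [-1/5, 2/35)
j=3 picked index 1: u0 ∈ [-3/70, 1/10)
j=4 picked index 3: u0 ∈ [0, 2/35)
j=5 picked index 5: u0 ∈ [-1/70, 3/70)
j=6 picked index 6: u0 ∈ [-2/35, 2/35)
j=7 picked index 8: u0 ∈ [-1/70, 3/14)
j=8 picked index 8: u0 ∈ [-4/35, 4/35)
j=9 picked index 8: u0 ∈ [-3/14, 1/70)
intersection: [0, 1/70)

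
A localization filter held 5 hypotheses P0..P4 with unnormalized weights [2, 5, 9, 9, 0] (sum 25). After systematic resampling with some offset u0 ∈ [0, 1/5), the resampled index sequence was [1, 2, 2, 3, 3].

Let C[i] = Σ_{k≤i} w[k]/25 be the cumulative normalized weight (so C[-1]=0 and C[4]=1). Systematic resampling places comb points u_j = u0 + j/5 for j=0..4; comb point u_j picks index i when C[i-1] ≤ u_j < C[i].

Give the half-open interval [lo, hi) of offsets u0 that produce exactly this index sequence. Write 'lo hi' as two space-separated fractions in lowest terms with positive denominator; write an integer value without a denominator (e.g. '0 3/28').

2/25 1/5

C = [2/25, 7/25, 16/25, 1, 1]
j=0 picked index 1: u0 ∈ [2/25, 7/25)
j=1 picked index 2: u0 ∈ [2/25, 11/25)
j=2 picked index 2: u0 ∈ [-3/25, 6/25)
j=3 picked index 3: u0 ∈ [1/25, 2/5)
j=4 picked index 3: u0 ∈ [-4/25, 1/5)
intersection: [2/25, 1/5)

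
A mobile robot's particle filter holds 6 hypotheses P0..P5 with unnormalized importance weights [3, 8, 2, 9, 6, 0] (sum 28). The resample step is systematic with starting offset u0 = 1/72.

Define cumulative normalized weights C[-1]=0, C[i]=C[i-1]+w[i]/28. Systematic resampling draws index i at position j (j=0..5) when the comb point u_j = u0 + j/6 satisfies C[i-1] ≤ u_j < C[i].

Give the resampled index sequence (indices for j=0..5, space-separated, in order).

0 1 1 3 3 4

C = [3/28, 11/28, 13/28, 11/14, 1, 1]
j=0: u_0=1/72 ∈ [0, 3/28) → index 0
j=1: u_1=13/72 ∈ [3/28, 11/28) → index 1
j=2: u_2=25/72 ∈ [3/28, 11/28) → index 1
j=3: u_3=37/72 ∈ [13/28, 11/14) → index 3
j=4: u_4=49/72 ∈ [13/28, 11/14) → index 3
j=5: u_5=61/72 ∈ [11/14, 1) → index 4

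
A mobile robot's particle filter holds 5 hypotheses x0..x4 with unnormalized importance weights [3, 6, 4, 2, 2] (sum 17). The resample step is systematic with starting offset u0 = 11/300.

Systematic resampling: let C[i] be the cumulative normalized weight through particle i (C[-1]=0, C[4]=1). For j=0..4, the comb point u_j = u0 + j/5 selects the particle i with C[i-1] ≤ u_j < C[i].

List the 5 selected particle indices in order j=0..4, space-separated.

0 1 1 2 3

C = [3/17, 9/17, 13/17, 15/17, 1]
j=0: u_0=11/300 ∈ [0, 3/17) → index 0
j=1: u_1=71/300 ∈ [3/17, 9/17) → index 1
j=2: u_2=131/300 ∈ [3/17, 9/17) → index 1
j=3: u_3=191/300 ∈ [9/17, 13/17) → index 2
j=4: u_4=251/300 ∈ [13/17, 15/17) → index 3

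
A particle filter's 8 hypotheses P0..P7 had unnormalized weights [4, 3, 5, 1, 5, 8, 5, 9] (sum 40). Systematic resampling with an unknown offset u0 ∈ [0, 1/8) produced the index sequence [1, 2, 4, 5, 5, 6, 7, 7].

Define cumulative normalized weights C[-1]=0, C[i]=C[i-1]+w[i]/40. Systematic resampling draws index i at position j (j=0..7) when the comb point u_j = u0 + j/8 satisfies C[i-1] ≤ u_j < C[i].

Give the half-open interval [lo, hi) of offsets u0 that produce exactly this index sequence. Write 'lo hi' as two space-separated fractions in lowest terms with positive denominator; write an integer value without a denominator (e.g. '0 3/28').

1/10 1/8

C = [1/10, 7/40, 3/10, 13/40, 9/20, 13/20, 31/40, 1]
j=0 picked index 1: u0 ∈ [1/10, 7/40)
j=1 picked index 2: u0 ∈ [1/20, 7/40)
j=2 picked index 4: u0 ∈ [3/40, 1/5)
j=3 picked index 5: u0 ∈ [3/40, 11/40)
j=4 picked index 5: u0 ∈ [-1/20, 3/20)
j=5 picked index 6: u0 ∈ [1/40, 3/20)
j=6 picked index 7: u0 ∈ [1/40, 1/4)
j=7 picked index 7: u0 ∈ [-1/10, 1/8)
intersection: [1/10, 1/8)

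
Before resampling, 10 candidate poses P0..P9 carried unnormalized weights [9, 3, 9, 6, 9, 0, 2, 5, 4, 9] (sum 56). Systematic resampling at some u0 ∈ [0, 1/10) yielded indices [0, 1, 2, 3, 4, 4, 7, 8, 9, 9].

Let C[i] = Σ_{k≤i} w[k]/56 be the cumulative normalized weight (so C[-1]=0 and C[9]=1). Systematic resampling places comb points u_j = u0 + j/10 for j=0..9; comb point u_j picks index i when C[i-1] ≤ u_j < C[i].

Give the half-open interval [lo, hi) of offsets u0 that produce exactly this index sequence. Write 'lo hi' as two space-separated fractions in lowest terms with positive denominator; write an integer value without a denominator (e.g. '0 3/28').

23/280 1/10

C = [9/56, 3/14, 3/8, 27/56, 9/14, 9/14, 19/28, 43/56, 47/56, 1]
j=0 picked index 0: u0 ∈ [0, 9/56)
j=1 picked index 1: u0 ∈ [17/280, 4/35)
j=2 picked index 2: u0 ∈ [1/70, 7/40)
j=3 picked index 3: u0 ∈ [3/40, 51/280)
j=4 picked index 4: u0 ∈ [23/280, 17/70)
j=5 picked index 4: u0 ∈ [-1/56, 1/7)
j=6 picked index 7: u0 ∈ [11/140, 47/280)
j=7 picked index 8: u0 ∈ [19/280, 39/280)
j=8 picked index 9: u0 ∈ [11/280, 1/5)
j=9 picked index 9: u0 ∈ [-17/280, 1/10)
intersection: [23/280, 1/10)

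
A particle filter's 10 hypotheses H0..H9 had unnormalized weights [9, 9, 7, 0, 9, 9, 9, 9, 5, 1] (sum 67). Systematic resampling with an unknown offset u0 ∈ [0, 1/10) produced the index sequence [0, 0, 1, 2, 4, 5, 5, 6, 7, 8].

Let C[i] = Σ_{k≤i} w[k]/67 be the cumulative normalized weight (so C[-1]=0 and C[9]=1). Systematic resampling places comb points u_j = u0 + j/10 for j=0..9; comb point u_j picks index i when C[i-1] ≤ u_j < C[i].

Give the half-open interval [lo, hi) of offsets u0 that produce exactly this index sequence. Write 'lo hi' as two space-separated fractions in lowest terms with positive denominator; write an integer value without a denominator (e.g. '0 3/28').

C = [9/67, 18/67, 25/67, 25/67, 34/67, 43/67, 52/67, 61/67, 66/67, 1]
j=0 picked index 0: u0 ∈ [0, 9/67)
j=1 picked index 0: u0 ∈ [-1/10, 23/670)
j=2 picked index 1: u0 ∈ [-22/335, 23/335)
j=3 picked index 2: u0 ∈ [-21/670, 49/670)
j=4 picked index 4: u0 ∈ [-9/335, 36/335)
j=5 picked index 5: u0 ∈ [1/134, 19/134)
j=6 picked index 5: u0 ∈ [-31/335, 14/335)
j=7 picked index 6: u0 ∈ [-39/670, 51/670)
j=8 picked index 7: u0 ∈ [-8/335, 37/335)
j=9 picked index 8: u0 ∈ [7/670, 57/670)
intersection: [7/670, 23/670)

7/670 23/670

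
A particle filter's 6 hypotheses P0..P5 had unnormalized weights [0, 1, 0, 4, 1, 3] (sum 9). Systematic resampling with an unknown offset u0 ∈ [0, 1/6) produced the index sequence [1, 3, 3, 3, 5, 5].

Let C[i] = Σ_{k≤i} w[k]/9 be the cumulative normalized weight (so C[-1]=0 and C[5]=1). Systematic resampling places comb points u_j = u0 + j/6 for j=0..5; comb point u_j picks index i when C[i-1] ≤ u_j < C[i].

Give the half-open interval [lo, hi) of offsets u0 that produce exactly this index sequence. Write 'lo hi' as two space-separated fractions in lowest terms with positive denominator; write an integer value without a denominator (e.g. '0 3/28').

C = [0, 1/9, 1/9, 5/9, 2/3, 1]
j=0 picked index 1: u0 ∈ [0, 1/9)
j=1 picked index 3: u0 ∈ [-1/18, 7/18)
j=2 picked index 3: u0 ∈ [-2/9, 2/9)
j=3 picked index 3: u0 ∈ [-7/18, 1/18)
j=4 picked index 5: u0 ∈ [0, 1/3)
j=5 picked index 5: u0 ∈ [-1/6, 1/6)
intersection: [0, 1/18)

0 1/18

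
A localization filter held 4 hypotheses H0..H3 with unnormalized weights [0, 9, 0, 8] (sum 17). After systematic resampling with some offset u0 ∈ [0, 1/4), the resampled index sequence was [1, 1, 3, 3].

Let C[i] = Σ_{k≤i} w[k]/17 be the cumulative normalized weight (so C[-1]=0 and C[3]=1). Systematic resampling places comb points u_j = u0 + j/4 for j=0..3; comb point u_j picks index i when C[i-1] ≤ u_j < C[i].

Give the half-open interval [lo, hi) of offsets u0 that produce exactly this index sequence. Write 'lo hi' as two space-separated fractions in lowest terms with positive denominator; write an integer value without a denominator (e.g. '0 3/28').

C = [0, 9/17, 9/17, 1]
j=0 picked index 1: u0 ∈ [0, 9/17)
j=1 picked index 1: u0 ∈ [-1/4, 19/68)
j=2 picked index 3: u0 ∈ [1/34, 1/2)
j=3 picked index 3: u0 ∈ [-15/68, 1/4)
intersection: [1/34, 1/4)

1/34 1/4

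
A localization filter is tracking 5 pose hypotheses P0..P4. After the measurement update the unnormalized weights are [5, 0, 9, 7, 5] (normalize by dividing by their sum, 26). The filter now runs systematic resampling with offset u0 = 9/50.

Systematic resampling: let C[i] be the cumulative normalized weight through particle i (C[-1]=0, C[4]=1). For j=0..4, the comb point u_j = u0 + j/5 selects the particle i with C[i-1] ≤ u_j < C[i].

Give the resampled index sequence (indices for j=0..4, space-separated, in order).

0 2 3 3 4

C = [5/26, 5/26, 7/13, 21/26, 1]
j=0: u_0=9/50 ∈ [0, 5/26) → index 0
j=1: u_1=19/50 ∈ [5/26, 7/13) → index 2
j=2: u_2=29/50 ∈ [7/13, 21/26) → index 3
j=3: u_3=39/50 ∈ [7/13, 21/26) → index 3
j=4: u_4=49/50 ∈ [21/26, 1) → index 4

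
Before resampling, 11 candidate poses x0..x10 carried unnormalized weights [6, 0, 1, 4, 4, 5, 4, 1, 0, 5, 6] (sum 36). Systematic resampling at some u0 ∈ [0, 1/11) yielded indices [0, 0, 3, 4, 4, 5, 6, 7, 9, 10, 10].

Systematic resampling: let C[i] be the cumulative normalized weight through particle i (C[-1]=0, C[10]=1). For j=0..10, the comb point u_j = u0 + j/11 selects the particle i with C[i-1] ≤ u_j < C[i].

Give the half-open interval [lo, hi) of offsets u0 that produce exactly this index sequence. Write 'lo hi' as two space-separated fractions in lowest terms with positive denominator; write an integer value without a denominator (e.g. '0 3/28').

13/396 7/132

C = [1/6, 1/6, 7/36, 11/36, 5/12, 5/9, 2/3, 25/36, 25/36, 5/6, 1]
j=0 picked index 0: u0 ∈ [0, 1/6)
j=1 picked index 0: u0 ∈ [-1/11, 5/66)
j=2 picked index 3: u0 ∈ [5/396, 49/396)
j=3 picked index 4: u0 ∈ [13/396, 19/132)
j=4 picked index 4: u0 ∈ [-23/396, 7/132)
j=5 picked index 5: u0 ∈ [-5/132, 10/99)
j=6 picked index 6: u0 ∈ [1/99, 4/33)
j=7 picked index 7: u0 ∈ [1/33, 23/396)
j=8 picked index 9: u0 ∈ [-13/396, 7/66)
j=9 picked index 10: u0 ∈ [1/66, 2/11)
j=10 picked index 10: u0 ∈ [-5/66, 1/11)
intersection: [13/396, 7/132)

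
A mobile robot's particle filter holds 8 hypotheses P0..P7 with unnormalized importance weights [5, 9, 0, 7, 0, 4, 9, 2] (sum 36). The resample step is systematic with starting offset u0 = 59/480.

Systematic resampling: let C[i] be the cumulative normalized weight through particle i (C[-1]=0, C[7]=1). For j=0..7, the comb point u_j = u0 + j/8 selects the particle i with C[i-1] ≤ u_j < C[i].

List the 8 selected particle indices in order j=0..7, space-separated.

C = [5/36, 7/18, 7/18, 7/12, 7/12, 25/36, 17/18, 1]
j=0: u_0=59/480 ∈ [0, 5/36) → index 0
j=1: u_1=119/480 ∈ [5/36, 7/18) → index 1
j=2: u_2=179/480 ∈ [5/36, 7/18) → index 1
j=3: u_3=239/480 ∈ [7/18, 7/12) → index 3
j=4: u_4=299/480 ∈ [7/12, 25/36) → index 5
j=5: u_5=359/480 ∈ [25/36, 17/18) → index 6
j=6: u_6=419/480 ∈ [25/36, 17/18) → index 6
j=7: u_7=479/480 ∈ [17/18, 1) → index 7

0 1 1 3 5 6 6 7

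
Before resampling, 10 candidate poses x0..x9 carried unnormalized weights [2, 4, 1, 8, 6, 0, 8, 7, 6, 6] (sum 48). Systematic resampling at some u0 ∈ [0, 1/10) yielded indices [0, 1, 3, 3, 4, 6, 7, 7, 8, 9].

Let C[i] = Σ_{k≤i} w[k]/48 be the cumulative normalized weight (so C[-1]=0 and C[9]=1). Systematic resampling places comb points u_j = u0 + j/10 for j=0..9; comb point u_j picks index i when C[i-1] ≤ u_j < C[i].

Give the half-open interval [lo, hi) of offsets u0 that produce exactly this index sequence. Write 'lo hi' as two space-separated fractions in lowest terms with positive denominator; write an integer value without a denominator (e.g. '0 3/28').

C = [1/24, 1/8, 7/48, 5/16, 7/16, 7/16, 29/48, 3/4, 7/8, 1]
j=0 picked index 0: u0 ∈ [0, 1/24)
j=1 picked index 1: u0 ∈ [-7/120, 1/40)
j=2 picked index 3: u0 ∈ [-13/240, 9/80)
j=3 picked index 3: u0 ∈ [-37/240, 1/80)
j=4 picked index 4: u0 ∈ [-7/80, 3/80)
j=5 picked index 6: u0 ∈ [-1/16, 5/48)
j=6 picked index 7: u0 ∈ [1/240, 3/20)
j=7 picked index 7: u0 ∈ [-23/240, 1/20)
j=8 picked index 8: u0 ∈ [-1/20, 3/40)
j=9 picked index 9: u0 ∈ [-1/40, 1/10)
intersection: [1/240, 1/80)

1/240 1/80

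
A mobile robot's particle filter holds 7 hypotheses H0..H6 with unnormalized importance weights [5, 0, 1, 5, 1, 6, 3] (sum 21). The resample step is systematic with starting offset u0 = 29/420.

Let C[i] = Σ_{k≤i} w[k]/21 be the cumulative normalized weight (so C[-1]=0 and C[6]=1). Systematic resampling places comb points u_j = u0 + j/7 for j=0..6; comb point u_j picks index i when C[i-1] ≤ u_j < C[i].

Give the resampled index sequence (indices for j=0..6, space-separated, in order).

C = [5/21, 5/21, 2/7, 11/21, 4/7, 6/7, 1]
j=0: u_0=29/420 ∈ [0, 5/21) → index 0
j=1: u_1=89/420 ∈ [0, 5/21) → index 0
j=2: u_2=149/420 ∈ [2/7, 11/21) → index 3
j=3: u_3=209/420 ∈ [2/7, 11/21) → index 3
j=4: u_4=269/420 ∈ [4/7, 6/7) → index 5
j=5: u_5=47/60 ∈ [4/7, 6/7) → index 5
j=6: u_6=389/420 ∈ [6/7, 1) → index 6

0 0 3 3 5 5 6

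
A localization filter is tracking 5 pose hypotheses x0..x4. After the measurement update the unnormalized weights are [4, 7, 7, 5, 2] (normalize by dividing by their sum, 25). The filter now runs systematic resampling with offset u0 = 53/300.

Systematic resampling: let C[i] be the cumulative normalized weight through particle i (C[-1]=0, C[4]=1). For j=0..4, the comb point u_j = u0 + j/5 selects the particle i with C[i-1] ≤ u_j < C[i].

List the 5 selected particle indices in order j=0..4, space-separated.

C = [4/25, 11/25, 18/25, 23/25, 1]
j=0: u_0=53/300 ∈ [4/25, 11/25) → index 1
j=1: u_1=113/300 ∈ [4/25, 11/25) → index 1
j=2: u_2=173/300 ∈ [11/25, 18/25) → index 2
j=3: u_3=233/300 ∈ [18/25, 23/25) → index 3
j=4: u_4=293/300 ∈ [23/25, 1) → index 4

1 1 2 3 4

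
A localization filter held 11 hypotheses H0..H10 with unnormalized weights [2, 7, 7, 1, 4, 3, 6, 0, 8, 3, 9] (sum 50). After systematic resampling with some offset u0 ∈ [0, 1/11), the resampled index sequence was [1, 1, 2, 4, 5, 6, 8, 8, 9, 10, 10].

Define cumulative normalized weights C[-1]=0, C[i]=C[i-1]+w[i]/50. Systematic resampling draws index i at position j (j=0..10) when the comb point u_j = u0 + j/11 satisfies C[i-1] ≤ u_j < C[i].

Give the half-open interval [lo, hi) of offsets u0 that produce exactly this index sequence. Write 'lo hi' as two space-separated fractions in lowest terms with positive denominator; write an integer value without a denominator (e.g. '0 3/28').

C = [1/25, 9/50, 8/25, 17/50, 21/50, 12/25, 3/5, 3/5, 19/25, 41/50, 1]
j=0 picked index 1: u0 ∈ [1/25, 9/50)
j=1 picked index 1: u0 ∈ [-14/275, 49/550)
j=2 picked index 2: u0 ∈ [-1/550, 38/275)
j=3 picked index 4: u0 ∈ [37/550, 81/550)
j=4 picked index 5: u0 ∈ [31/550, 32/275)
j=5 picked index 6: u0 ∈ [7/275, 8/55)
j=6 picked index 8: u0 ∈ [3/55, 59/275)
j=7 picked index 8: u0 ∈ [-2/55, 34/275)
j=8 picked index 9: u0 ∈ [9/275, 51/550)
j=9 picked index 10: u0 ∈ [1/550, 2/11)
j=10 picked index 10: u0 ∈ [-49/550, 1/11)
intersection: [37/550, 49/550)

37/550 49/550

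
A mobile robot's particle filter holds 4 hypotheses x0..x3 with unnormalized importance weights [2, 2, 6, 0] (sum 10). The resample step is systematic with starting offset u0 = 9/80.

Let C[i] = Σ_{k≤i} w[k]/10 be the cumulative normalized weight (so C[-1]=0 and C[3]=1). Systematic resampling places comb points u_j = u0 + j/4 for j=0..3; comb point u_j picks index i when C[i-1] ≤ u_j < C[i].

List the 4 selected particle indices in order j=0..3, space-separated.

C = [1/5, 2/5, 1, 1]
j=0: u_0=9/80 ∈ [0, 1/5) → index 0
j=1: u_1=29/80 ∈ [1/5, 2/5) → index 1
j=2: u_2=49/80 ∈ [2/5, 1) → index 2
j=3: u_3=69/80 ∈ [2/5, 1) → index 2

0 1 2 2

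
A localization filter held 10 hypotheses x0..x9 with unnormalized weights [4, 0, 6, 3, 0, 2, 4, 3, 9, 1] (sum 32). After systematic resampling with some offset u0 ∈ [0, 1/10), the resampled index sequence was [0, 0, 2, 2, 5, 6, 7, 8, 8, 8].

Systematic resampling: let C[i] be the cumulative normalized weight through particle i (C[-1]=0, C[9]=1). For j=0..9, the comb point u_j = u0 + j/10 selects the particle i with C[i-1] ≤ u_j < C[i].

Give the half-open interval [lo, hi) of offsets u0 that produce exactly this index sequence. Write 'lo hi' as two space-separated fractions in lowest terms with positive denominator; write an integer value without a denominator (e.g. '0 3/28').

C = [1/8, 1/8, 5/16, 13/32, 13/32, 15/32, 19/32, 11/16, 31/32, 1]
j=0 picked index 0: u0 ∈ [0, 1/8)
j=1 picked index 0: u0 ∈ [-1/10, 1/40)
j=2 picked index 2: u0 ∈ [-3/40, 9/80)
j=3 picked index 2: u0 ∈ [-7/40, 1/80)
j=4 picked index 5: u0 ∈ [1/160, 11/160)
j=5 picked index 6: u0 ∈ [-1/32, 3/32)
j=6 picked index 7: u0 ∈ [-1/160, 7/80)
j=7 picked index 8: u0 ∈ [-1/80, 43/160)
j=8 picked index 8: u0 ∈ [-9/80, 27/160)
j=9 picked index 8: u0 ∈ [-17/80, 11/160)
intersection: [1/160, 1/80)

1/160 1/80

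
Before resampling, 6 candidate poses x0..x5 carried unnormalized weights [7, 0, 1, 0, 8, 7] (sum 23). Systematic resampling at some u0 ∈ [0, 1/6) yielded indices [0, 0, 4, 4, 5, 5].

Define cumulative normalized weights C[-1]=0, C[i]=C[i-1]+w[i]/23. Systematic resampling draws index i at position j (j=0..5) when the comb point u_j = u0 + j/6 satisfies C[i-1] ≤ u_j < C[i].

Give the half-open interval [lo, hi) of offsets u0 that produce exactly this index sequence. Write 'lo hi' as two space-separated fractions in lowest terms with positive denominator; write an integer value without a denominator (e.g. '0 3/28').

2/69 19/138

C = [7/23, 7/23, 8/23, 8/23, 16/23, 1]
j=0 picked index 0: u0 ∈ [0, 7/23)
j=1 picked index 0: u0 ∈ [-1/6, 19/138)
j=2 picked index 4: u0 ∈ [1/69, 25/69)
j=3 picked index 4: u0 ∈ [-7/46, 9/46)
j=4 picked index 5: u0 ∈ [2/69, 1/3)
j=5 picked index 5: u0 ∈ [-19/138, 1/6)
intersection: [2/69, 19/138)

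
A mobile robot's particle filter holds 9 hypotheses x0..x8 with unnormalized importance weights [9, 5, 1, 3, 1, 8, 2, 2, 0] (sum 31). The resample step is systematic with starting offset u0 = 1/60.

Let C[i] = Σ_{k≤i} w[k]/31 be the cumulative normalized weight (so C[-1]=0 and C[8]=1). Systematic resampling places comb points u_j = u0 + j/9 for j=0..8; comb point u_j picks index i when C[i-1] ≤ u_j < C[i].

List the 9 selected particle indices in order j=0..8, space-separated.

0 0 0 1 2 3 5 5 6

C = [9/31, 14/31, 15/31, 18/31, 19/31, 27/31, 29/31, 1, 1]
j=0: u_0=1/60 ∈ [0, 9/31) → index 0
j=1: u_1=23/180 ∈ [0, 9/31) → index 0
j=2: u_2=43/180 ∈ [0, 9/31) → index 0
j=3: u_3=7/20 ∈ [9/31, 14/31) → index 1
j=4: u_4=83/180 ∈ [14/31, 15/31) → index 2
j=5: u_5=103/180 ∈ [15/31, 18/31) → index 3
j=6: u_6=41/60 ∈ [19/31, 27/31) → index 5
j=7: u_7=143/180 ∈ [19/31, 27/31) → index 5
j=8: u_8=163/180 ∈ [27/31, 29/31) → index 6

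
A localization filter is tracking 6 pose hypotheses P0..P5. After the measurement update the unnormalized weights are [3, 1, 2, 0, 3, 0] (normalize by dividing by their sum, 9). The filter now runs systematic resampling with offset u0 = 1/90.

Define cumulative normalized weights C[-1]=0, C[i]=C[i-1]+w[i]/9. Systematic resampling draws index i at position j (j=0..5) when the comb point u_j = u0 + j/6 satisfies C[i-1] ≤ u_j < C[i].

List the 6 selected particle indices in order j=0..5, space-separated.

0 0 1 2 4 4

C = [1/3, 4/9, 2/3, 2/3, 1, 1]
j=0: u_0=1/90 ∈ [0, 1/3) → index 0
j=1: u_1=8/45 ∈ [0, 1/3) → index 0
j=2: u_2=31/90 ∈ [1/3, 4/9) → index 1
j=3: u_3=23/45 ∈ [4/9, 2/3) → index 2
j=4: u_4=61/90 ∈ [2/3, 1) → index 4
j=5: u_5=38/45 ∈ [2/3, 1) → index 4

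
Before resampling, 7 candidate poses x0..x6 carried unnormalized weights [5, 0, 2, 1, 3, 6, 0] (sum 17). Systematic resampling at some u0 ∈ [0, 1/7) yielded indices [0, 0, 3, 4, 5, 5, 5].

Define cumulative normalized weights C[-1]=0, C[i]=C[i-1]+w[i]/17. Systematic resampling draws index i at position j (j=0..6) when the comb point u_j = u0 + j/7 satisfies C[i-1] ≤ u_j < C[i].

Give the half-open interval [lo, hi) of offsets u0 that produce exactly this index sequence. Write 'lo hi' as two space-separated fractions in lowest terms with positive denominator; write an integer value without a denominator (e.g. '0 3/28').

C = [5/17, 5/17, 7/17, 8/17, 11/17, 1, 1]
j=0 picked index 0: u0 ∈ [0, 5/17)
j=1 picked index 0: u0 ∈ [-1/7, 18/119)
j=2 picked index 3: u0 ∈ [15/119, 22/119)
j=3 picked index 4: u0 ∈ [5/119, 26/119)
j=4 picked index 5: u0 ∈ [9/119, 3/7)
j=5 picked index 5: u0 ∈ [-8/119, 2/7)
j=6 picked index 5: u0 ∈ [-25/119, 1/7)
intersection: [15/119, 1/7)

15/119 1/7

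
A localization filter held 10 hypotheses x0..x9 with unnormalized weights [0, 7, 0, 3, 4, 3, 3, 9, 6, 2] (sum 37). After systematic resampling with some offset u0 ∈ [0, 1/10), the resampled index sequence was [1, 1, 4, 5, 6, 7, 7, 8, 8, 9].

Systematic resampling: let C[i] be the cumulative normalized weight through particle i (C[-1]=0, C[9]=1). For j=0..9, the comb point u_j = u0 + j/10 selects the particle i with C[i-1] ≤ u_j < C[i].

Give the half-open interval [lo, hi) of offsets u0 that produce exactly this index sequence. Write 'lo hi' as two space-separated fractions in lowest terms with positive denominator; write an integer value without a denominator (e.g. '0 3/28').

31/370 33/370

C = [0, 7/37, 7/37, 10/37, 14/37, 17/37, 20/37, 29/37, 35/37, 1]
j=0 picked index 1: u0 ∈ [0, 7/37)
j=1 picked index 1: u0 ∈ [-1/10, 33/370)
j=2 picked index 4: u0 ∈ [13/185, 33/185)
j=3 picked index 5: u0 ∈ [29/370, 59/370)
j=4 picked index 6: u0 ∈ [11/185, 26/185)
j=5 picked index 7: u0 ∈ [3/74, 21/74)
j=6 picked index 7: u0 ∈ [-11/185, 34/185)
j=7 picked index 8: u0 ∈ [31/370, 91/370)
j=8 picked index 8: u0 ∈ [-3/185, 27/185)
j=9 picked index 9: u0 ∈ [17/370, 1/10)
intersection: [31/370, 33/370)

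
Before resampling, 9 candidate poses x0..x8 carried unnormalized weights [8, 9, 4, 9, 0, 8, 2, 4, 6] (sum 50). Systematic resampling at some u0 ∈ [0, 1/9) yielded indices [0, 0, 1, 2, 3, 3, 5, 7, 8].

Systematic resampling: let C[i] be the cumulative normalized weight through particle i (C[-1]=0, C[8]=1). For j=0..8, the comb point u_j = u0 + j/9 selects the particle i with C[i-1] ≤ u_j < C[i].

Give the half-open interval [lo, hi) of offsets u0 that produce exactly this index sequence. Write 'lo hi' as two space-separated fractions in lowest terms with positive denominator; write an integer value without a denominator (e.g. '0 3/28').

C = [4/25, 17/50, 21/50, 3/5, 3/5, 19/25, 4/5, 22/25, 1]
j=0 picked index 0: u0 ∈ [0, 4/25)
j=1 picked index 0: u0 ∈ [-1/9, 11/225)
j=2 picked index 1: u0 ∈ [-14/225, 53/450)
j=3 picked index 2: u0 ∈ [1/150, 13/150)
j=4 picked index 3: u0 ∈ [-11/450, 7/45)
j=5 picked index 3: u0 ∈ [-61/450, 2/45)
j=6 picked index 5: u0 ∈ [-1/15, 7/75)
j=7 picked index 7: u0 ∈ [1/45, 23/225)
j=8 picked index 8: u0 ∈ [-2/225, 1/9)
intersection: [1/45, 2/45)

1/45 2/45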